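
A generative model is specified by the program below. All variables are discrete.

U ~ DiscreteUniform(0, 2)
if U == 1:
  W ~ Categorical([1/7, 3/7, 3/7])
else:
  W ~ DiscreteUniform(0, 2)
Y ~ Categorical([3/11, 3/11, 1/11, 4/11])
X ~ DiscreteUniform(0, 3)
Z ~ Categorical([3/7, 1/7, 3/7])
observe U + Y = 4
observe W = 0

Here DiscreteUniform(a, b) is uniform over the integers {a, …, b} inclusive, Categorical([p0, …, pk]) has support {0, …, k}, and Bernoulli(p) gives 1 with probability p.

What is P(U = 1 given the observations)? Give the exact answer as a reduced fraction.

Enumerate traces; 24 have nonzero weight after conditioning:
  (U=1, W=0, Y=3, X=0, Z=0) weight 1/539
  (U=1, W=0, Y=3, X=0, Z=1) weight 1/1617
  (U=1, W=0, Y=3, X=0, Z=2) weight 1/539
  (U=1, W=0, Y=3, X=1, Z=0) weight 1/539
  (U=1, W=0, Y=3, X=1, Z=1) weight 1/1617
  (U=1, W=0, Y=3, X=1, Z=2) weight 1/539
  (U=1, W=0, Y=3, X=2, Z=0) weight 1/539
  (U=1, W=0, Y=3, X=2, Z=1) weight 1/1617
  (U=2, W=0, Y=2, X=0, Z=0) weight 1/924
  … 15 more
Group by U:
  weight(U=1) = 4/231
  weight(U=2) = 1/99
Total weight = 4/231 + 1/99 = 19/693
P(U=1 | obs) = 4/231 / 19/693 = 12/19
P(U=2 | obs) = 1/99 / 19/693 = 7/19

P(U = 1 | obs) = 12/19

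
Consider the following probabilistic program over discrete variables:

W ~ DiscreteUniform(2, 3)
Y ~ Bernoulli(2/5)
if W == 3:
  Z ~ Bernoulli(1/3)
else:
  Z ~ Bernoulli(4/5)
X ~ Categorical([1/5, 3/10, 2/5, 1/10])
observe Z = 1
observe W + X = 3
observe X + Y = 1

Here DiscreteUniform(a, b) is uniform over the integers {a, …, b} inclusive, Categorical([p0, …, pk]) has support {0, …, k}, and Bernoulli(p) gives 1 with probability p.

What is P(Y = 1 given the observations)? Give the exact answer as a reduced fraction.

Enumerate traces; 2 have nonzero weight after conditioning:
  (W=2, Y=0, Z=1, X=1) weight 9/125
  (W=3, Y=1, Z=1, X=0) weight 1/75
Group by Y:
  weight(Y=0) = 9/125
  weight(Y=1) = 1/75
Total weight = 9/125 + 1/75 = 32/375
P(Y=0 | obs) = 9/125 / 32/375 = 27/32
P(Y=1 | obs) = 1/75 / 32/375 = 5/32

P(Y = 1 | obs) = 5/32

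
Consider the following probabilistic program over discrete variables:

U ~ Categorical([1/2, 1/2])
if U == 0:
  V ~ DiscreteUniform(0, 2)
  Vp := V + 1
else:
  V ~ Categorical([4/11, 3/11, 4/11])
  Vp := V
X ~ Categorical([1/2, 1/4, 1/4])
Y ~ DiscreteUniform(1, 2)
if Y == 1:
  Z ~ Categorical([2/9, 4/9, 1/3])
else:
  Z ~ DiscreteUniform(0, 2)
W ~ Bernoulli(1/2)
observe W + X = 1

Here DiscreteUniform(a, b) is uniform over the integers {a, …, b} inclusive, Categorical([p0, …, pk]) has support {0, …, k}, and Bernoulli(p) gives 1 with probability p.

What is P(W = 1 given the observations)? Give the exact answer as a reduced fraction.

P(W = 1 | obs) = 2/3

Enumerate traces; 72 have nonzero weight after conditioning:
  (U=0, V=0, X=0, Y=1, Z=0, W=1) weight 1/216
  (U=0, V=0, X=0, Y=1, Z=1, W=1) weight 1/108
  (U=0, V=0, X=0, Y=1, Z=2, W=1) weight 1/144
  (U=0, V=0, X=0, Y=2, Z=0, W=1) weight 1/144
  (U=0, V=0, X=0, Y=2, Z=1, W=1) weight 1/144
  (U=0, V=0, X=0, Y=2, Z=2, W=1) weight 1/144
  (U=0, V=0, X=1, Y=1, Z=0, W=0) weight 1/432
  (U=0, V=0, X=1, Y=1, Z=1, W=0) weight 1/216
  … 64 more
Group by W:
  weight(W=0) = 1/8
  weight(W=1) = 1/4
Total weight = 1/8 + 1/4 = 3/8
P(W=0 | obs) = 1/8 / 3/8 = 1/3
P(W=1 | obs) = 1/4 / 3/8 = 2/3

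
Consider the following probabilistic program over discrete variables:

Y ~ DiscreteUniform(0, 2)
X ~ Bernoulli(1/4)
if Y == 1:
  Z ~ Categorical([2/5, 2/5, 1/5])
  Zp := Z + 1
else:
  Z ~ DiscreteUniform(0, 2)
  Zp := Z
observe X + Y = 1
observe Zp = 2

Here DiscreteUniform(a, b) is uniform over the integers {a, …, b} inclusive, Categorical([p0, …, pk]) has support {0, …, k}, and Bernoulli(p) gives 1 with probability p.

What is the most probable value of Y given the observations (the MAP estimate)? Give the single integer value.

argmax_v P(Y = v | obs) = 1

Enumerate traces; 2 have nonzero weight after conditioning:
  (Y=0, X=1, Z=2) weight 1/36
  (Y=1, X=0, Z=1) weight 1/10
Group by Y:
  weight(Y=0) = 1/36
  weight(Y=1) = 1/10
Total weight = 1/36 + 1/10 = 23/180
P(Y=0 | obs) = 1/36 / 23/180 = 5/23
P(Y=1 | obs) = 1/10 / 23/180 = 18/23
argmax = 1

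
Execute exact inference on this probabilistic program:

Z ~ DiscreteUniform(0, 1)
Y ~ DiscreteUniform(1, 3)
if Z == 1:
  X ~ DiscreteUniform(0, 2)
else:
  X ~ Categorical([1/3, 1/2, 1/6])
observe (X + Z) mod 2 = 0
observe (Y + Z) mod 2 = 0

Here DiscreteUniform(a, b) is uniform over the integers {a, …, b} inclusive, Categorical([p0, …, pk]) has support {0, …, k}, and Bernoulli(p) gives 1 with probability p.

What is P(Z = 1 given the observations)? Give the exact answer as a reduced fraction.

P(Z = 1 | obs) = 4/7

Enumerate traces; 4 have nonzero weight after conditioning:
  (Z=0, Y=2, X=0) weight 1/18
  (Z=0, Y=2, X=2) weight 1/36
  (Z=1, Y=1, X=1) weight 1/18
  (Z=1, Y=3, X=1) weight 1/18
Group by Z:
  weight(Z=0) = 1/12
  weight(Z=1) = 1/9
Total weight = 1/12 + 1/9 = 7/36
P(Z=0 | obs) = 1/12 / 7/36 = 3/7
P(Z=1 | obs) = 1/9 / 7/36 = 4/7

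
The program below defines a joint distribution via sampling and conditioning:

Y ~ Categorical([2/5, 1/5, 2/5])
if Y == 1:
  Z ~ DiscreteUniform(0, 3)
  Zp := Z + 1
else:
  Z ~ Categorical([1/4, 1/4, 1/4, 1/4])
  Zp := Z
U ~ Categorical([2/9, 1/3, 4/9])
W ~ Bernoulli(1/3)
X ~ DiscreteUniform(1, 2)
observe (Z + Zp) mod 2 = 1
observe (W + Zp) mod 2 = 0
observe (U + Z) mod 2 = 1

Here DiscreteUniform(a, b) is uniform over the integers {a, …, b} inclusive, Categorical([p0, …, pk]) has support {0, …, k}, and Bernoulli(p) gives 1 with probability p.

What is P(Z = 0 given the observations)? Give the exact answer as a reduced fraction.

Enumerate traces; 12 have nonzero weight after conditioning:
  (Y=1, Z=0, U=1, W=1, X=1) weight 1/360
  (Y=1, Z=0, U=1, W=1, X=2) weight 1/360
  (Y=1, Z=1, U=0, W=0, X=1) weight 1/270
  (Y=1, Z=1, U=0, W=0, X=2) weight 1/270
  (Y=1, Z=1, U=2, W=0, X=1) weight 1/135
  (Y=1, Z=1, U=2, W=0, X=2) weight 1/135
  (Y=1, Z=2, U=1, W=1, X=1) weight 1/360
  (Y=1, Z=2, U=1, W=1, X=2) weight 1/360
  (Y=1, Z=3, U=0, W=0, X=1) weight 1/270
  … 3 more
Group by Z:
  weight(Z=0) = 1/180
  weight(Z=1) = 1/45
  weight(Z=2) = 1/180
  weight(Z=3) = 1/45
Total weight = 1/180 + 1/45 + 1/180 + 1/45 = 1/18
P(Z=0 | obs) = 1/180 / 1/18 = 1/10
P(Z=1 | obs) = 1/45 / 1/18 = 2/5
P(Z=2 | obs) = 1/180 / 1/18 = 1/10
P(Z=3 | obs) = 1/45 / 1/18 = 2/5

P(Z = 0 | obs) = 1/10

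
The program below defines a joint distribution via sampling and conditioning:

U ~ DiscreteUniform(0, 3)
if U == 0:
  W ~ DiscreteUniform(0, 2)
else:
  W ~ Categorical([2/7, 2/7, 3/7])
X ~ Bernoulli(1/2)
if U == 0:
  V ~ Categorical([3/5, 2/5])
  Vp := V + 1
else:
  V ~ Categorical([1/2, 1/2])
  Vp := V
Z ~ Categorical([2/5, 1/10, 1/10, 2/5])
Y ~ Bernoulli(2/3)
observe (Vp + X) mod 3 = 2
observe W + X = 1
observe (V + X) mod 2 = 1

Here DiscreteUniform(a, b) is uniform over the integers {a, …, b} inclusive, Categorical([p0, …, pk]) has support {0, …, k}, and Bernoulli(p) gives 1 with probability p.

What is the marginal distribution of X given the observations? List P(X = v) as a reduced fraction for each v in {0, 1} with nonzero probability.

Enumerate traces; 16 have nonzero weight after conditioning:
  (U=0, W=0, X=1, V=0, Z=0, Y=0) weight 1/300
  (U=0, W=0, X=1, V=0, Z=0, Y=1) weight 1/150
  (U=0, W=0, X=1, V=0, Z=1, Y=0) weight 1/1200
  (U=0, W=0, X=1, V=0, Z=1, Y=1) weight 1/600
  (U=0, W=0, X=1, V=0, Z=2, Y=0) weight 1/1200
  (U=0, W=0, X=1, V=0, Z=2, Y=1) weight 1/600
  (U=0, W=0, X=1, V=0, Z=3, Y=0) weight 1/300
  (U=0, W=0, X=1, V=0, Z=3, Y=1) weight 1/150
  (U=0, W=1, X=0, V=1, Z=0, Y=0) weight 1/450
  … 7 more
Group by X:
  weight(X=0) = 1/60
  weight(X=1) = 1/40
Total weight = 1/60 + 1/40 = 1/24
P(X=0 | obs) = 1/60 / 1/24 = 2/5
P(X=1 | obs) = 1/40 / 1/24 = 3/5

P(X=0) = 2/5, P(X=1) = 3/5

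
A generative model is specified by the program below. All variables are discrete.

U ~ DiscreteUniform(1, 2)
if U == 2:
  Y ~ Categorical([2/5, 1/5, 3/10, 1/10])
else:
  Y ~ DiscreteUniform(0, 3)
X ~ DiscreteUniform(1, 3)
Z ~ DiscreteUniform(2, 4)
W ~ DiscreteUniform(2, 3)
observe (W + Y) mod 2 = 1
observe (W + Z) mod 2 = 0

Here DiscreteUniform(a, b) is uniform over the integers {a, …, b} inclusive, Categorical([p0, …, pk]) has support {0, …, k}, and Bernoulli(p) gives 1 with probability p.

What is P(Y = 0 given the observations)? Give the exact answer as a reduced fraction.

P(Y = 0 | obs) = 13/56

Enumerate traces; 36 have nonzero weight after conditioning:
  (U=1, Y=0, X=1, Z=3, W=3) weight 1/144
  (U=1, Y=0, X=2, Z=3, W=3) weight 1/144
  (U=1, Y=0, X=3, Z=3, W=3) weight 1/144
  (U=1, Y=1, X=1, Z=2, W=2) weight 1/144
  (U=1, Y=1, X=1, Z=4, W=2) weight 1/144
  (U=1, Y=1, X=2, Z=2, W=2) weight 1/144
  (U=1, Y=1, X=2, Z=4, W=2) weight 1/144
  (U=1, Y=1, X=3, Z=2, W=2) weight 1/144
  (U=1, Y=2, X=1, Z=3, W=3) weight 1/144
  (U=1, Y=3, X=1, Z=2, W=2) weight 1/144
  … 26 more
Group by Y:
  weight(Y=0) = 13/240
  weight(Y=1) = 3/40
  weight(Y=2) = 11/240
  weight(Y=3) = 7/120
Total weight = 13/240 + 3/40 + 11/240 + 7/120 = 7/30
P(Y=0 | obs) = 13/240 / 7/30 = 13/56
P(Y=1 | obs) = 3/40 / 7/30 = 9/28
P(Y=2 | obs) = 11/240 / 7/30 = 11/56
P(Y=3 | obs) = 7/120 / 7/30 = 1/4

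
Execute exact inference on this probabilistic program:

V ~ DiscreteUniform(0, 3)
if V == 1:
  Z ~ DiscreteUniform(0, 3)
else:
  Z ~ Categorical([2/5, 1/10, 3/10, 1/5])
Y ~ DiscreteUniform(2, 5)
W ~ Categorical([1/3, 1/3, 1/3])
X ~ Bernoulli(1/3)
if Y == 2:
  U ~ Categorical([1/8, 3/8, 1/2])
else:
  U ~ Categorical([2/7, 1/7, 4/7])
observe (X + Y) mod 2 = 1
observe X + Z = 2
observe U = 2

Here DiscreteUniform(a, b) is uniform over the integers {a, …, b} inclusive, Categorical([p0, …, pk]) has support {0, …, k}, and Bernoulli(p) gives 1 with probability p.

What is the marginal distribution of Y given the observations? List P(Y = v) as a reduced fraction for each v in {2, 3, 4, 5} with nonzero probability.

P(Y=2) = 77/901, P(Y=3) = 368/901, P(Y=4) = 88/901, P(Y=5) = 368/901

Enumerate traces; 48 have nonzero weight after conditioning:
  (V=0, Z=1, Y=2, W=0, X=1, U=2) weight 1/2880
  (V=0, Z=1, Y=2, W=1, X=1, U=2) weight 1/2880
  (V=0, Z=1, Y=2, W=2, X=1, U=2) weight 1/2880
  (V=0, Z=1, Y=4, W=0, X=1, U=2) weight 1/2520
  (V=0, Z=1, Y=4, W=1, X=1, U=2) weight 1/2520
  (V=0, Z=1, Y=4, W=2, X=1, U=2) weight 1/2520
  (V=0, Z=2, Y=3, W=0, X=0, U=2) weight 1/420
  (V=0, Z=2, Y=3, W=1, X=0, U=2) weight 1/420
  (V=0, Z=2, Y=5, W=0, X=0, U=2) weight 1/420
  … 39 more
Group by Y:
  weight(Y=2) = 11/1920
  weight(Y=3) = 23/840
  weight(Y=4) = 11/1680
  weight(Y=5) = 23/840
Total weight = 11/1920 + 23/840 + 11/1680 + 23/840 = 901/13440
P(Y=2 | obs) = 11/1920 / 901/13440 = 77/901
P(Y=3 | obs) = 23/840 / 901/13440 = 368/901
P(Y=4 | obs) = 11/1680 / 901/13440 = 88/901
P(Y=5 | obs) = 23/840 / 901/13440 = 368/901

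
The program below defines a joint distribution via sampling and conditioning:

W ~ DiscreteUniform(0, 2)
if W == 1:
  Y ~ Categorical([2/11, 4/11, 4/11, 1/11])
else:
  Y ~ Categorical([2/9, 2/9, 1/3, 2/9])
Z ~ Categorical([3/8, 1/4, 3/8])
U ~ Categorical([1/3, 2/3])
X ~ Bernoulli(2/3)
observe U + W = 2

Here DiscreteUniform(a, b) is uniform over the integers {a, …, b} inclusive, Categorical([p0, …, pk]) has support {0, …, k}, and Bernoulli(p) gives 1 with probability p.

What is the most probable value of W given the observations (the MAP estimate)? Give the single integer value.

argmax_v P(W = v | obs) = 1

Enumerate traces; 48 have nonzero weight after conditioning:
  (W=1, Y=0, Z=0, U=1, X=0) weight 1/198
  (W=1, Y=0, Z=0, U=1, X=1) weight 1/99
  (W=1, Y=0, Z=1, U=1, X=0) weight 1/297
  (W=1, Y=0, Z=1, U=1, X=1) weight 2/297
  (W=1, Y=0, Z=2, U=1, X=0) weight 1/198
  (W=1, Y=0, Z=2, U=1, X=1) weight 1/99
  (W=1, Y=1, Z=0, U=1, X=0) weight 1/99
  (W=1, Y=1, Z=0, U=1, X=1) weight 2/99
  (W=2, Y=0, Z=0, U=0, X=0) weight 1/324
  … 39 more
Group by W:
  weight(W=1) = 2/9
  weight(W=2) = 1/9
Total weight = 2/9 + 1/9 = 1/3
P(W=1 | obs) = 2/9 / 1/3 = 2/3
P(W=2 | obs) = 1/9 / 1/3 = 1/3
argmax = 1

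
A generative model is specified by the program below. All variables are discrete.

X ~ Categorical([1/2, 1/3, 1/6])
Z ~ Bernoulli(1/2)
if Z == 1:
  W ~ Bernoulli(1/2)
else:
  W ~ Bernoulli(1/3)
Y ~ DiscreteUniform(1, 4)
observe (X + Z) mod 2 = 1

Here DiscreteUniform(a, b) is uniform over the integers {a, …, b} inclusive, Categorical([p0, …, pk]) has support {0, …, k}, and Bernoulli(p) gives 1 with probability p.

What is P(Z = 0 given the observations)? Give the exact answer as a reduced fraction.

Enumerate traces; 24 have nonzero weight after conditioning:
  (X=0, Z=1, W=0, Y=1) weight 1/32
  (X=0, Z=1, W=0, Y=2) weight 1/32
  (X=0, Z=1, W=0, Y=3) weight 1/32
  (X=0, Z=1, W=0, Y=4) weight 1/32
  (X=0, Z=1, W=1, Y=1) weight 1/32
  (X=0, Z=1, W=1, Y=2) weight 1/32
  (X=0, Z=1, W=1, Y=3) weight 1/32
  (X=0, Z=1, W=1, Y=4) weight 1/32
  (X=1, Z=0, W=0, Y=1) weight 1/36
  … 15 more
Group by Z:
  weight(Z=0) = 1/6
  weight(Z=1) = 1/3
Total weight = 1/6 + 1/3 = 1/2
P(Z=0 | obs) = 1/6 / 1/2 = 1/3
P(Z=1 | obs) = 1/3 / 1/2 = 2/3

P(Z = 0 | obs) = 1/3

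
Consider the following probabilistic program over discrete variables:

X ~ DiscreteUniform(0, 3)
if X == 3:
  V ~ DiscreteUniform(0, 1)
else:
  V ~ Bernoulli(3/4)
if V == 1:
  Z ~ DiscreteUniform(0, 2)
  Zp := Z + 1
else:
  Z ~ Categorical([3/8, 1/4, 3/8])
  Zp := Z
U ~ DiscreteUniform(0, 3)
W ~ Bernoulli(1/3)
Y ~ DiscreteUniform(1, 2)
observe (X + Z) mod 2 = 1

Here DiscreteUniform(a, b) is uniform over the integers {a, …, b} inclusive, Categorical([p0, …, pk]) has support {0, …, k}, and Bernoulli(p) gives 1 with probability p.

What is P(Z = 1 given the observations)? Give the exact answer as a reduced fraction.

Enumerate traces; 192 have nonzero weight after conditioning:
  (X=0, V=0, Z=1, U=0, W=0, Y=1) weight 1/768
  (X=0, V=0, Z=1, U=0, W=0, Y=2) weight 1/768
  (X=0, V=0, Z=1, U=0, W=1, Y=1) weight 1/1536
  (X=0, V=0, Z=1, U=0, W=1, Y=2) weight 1/1536
  (X=0, V=0, Z=1, U=1, W=0, Y=1) weight 1/768
  (X=0, V=0, Z=1, U=1, W=0, Y=2) weight 1/768
  (X=0, V=0, Z=1, U=1, W=1, Y=1) weight 1/1536
  (X=0, V=0, Z=1, U=1, W=1, Y=2) weight 1/1536
  (X=1, V=0, Z=0, U=0, W=0, Y=1) weight 1/512
  (X=1, V=0, Z=2, U=0, W=0, Y=1) weight 1/512
  … 182 more
Group by Z:
  weight(Z=0) = 67/384
  weight(Z=1) = 5/32
  weight(Z=2) = 67/384
Total weight = 67/384 + 5/32 + 67/384 = 97/192
P(Z=0 | obs) = 67/384 / 97/192 = 67/194
P(Z=1 | obs) = 5/32 / 97/192 = 30/97
P(Z=2 | obs) = 67/384 / 97/192 = 67/194

P(Z = 1 | obs) = 30/97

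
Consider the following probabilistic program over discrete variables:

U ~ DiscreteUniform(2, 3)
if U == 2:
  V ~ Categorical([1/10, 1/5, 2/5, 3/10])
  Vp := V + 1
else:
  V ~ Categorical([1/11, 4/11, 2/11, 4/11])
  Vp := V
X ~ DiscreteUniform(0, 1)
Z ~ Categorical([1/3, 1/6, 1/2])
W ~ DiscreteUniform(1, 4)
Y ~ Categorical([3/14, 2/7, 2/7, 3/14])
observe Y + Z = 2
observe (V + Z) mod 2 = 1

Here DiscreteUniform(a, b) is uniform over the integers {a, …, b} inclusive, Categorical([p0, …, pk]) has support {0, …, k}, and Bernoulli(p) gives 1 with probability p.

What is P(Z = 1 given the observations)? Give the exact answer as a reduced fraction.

Enumerate traces; 96 have nonzero weight after conditioning:
  (U=2, V=0, X=0, Z=1, W=1, Y=1) weight 1/3360
  (U=2, V=0, X=0, Z=1, W=2, Y=1) weight 1/3360
  (U=2, V=0, X=0, Z=1, W=3, Y=1) weight 1/3360
  (U=2, V=0, X=0, Z=1, W=4, Y=1) weight 1/3360
  (U=2, V=0, X=1, Z=1, W=1, Y=1) weight 1/3360
  (U=2, V=0, X=1, Z=1, W=2, Y=1) weight 1/3360
  (U=2, V=0, X=1, Z=1, W=3, Y=1) weight 1/3360
  (U=2, V=0, X=1, Z=1, W=4, Y=1) weight 1/3360
  (U=2, V=1, X=0, Z=0, W=1, Y=2) weight 1/840
  (U=2, V=1, X=0, Z=2, W=1, Y=0) weight 3/2240
  … 86 more
Group by Z:
  weight(Z=0) = 9/154
  weight(Z=1) = 17/924
  weight(Z=2) = 81/1232
Total weight = 9/154 + 17/924 + 81/1232 = 527/3696
P(Z=0 | obs) = 9/154 / 527/3696 = 216/527
P(Z=1 | obs) = 17/924 / 527/3696 = 4/31
P(Z=2 | obs) = 81/1232 / 527/3696 = 243/527

P(Z = 1 | obs) = 4/31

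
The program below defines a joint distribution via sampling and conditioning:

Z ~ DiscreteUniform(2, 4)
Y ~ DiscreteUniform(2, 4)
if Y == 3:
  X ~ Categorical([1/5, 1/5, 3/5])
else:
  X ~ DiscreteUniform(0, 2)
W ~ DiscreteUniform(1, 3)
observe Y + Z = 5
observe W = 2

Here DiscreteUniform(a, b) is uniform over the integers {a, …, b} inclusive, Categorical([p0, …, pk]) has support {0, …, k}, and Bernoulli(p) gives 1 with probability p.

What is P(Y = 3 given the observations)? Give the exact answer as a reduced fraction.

Enumerate traces; 6 have nonzero weight after conditioning:
  (Z=2, Y=3, X=0, W=2) weight 1/135
  (Z=2, Y=3, X=1, W=2) weight 1/135
  (Z=2, Y=3, X=2, W=2) weight 1/45
  (Z=3, Y=2, X=0, W=2) weight 1/81
  (Z=3, Y=2, X=1, W=2) weight 1/81
  (Z=3, Y=2, X=2, W=2) weight 1/81
Group by Y:
  weight(Y=2) = 1/27
  weight(Y=3) = 1/27
Total weight = 1/27 + 1/27 = 2/27
P(Y=2 | obs) = 1/27 / 2/27 = 1/2
P(Y=3 | obs) = 1/27 / 2/27 = 1/2

P(Y = 3 | obs) = 1/2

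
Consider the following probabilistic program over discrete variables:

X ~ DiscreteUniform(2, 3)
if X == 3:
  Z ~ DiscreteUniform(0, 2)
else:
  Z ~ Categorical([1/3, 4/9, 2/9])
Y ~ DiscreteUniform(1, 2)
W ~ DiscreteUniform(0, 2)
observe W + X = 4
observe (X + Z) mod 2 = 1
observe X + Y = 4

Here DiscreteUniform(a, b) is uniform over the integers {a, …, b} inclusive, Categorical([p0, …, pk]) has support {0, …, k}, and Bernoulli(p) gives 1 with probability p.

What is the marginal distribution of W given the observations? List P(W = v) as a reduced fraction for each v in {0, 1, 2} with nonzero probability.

P(W=1) = 3/5, P(W=2) = 2/5

Enumerate traces; 3 have nonzero weight after conditioning:
  (X=2, Z=1, Y=2, W=2) weight 1/27
  (X=3, Z=0, Y=1, W=1) weight 1/36
  (X=3, Z=2, Y=1, W=1) weight 1/36
Group by W:
  weight(W=1) = 1/18
  weight(W=2) = 1/27
Total weight = 1/18 + 1/27 = 5/54
P(W=1 | obs) = 1/18 / 5/54 = 3/5
P(W=2 | obs) = 1/27 / 5/54 = 2/5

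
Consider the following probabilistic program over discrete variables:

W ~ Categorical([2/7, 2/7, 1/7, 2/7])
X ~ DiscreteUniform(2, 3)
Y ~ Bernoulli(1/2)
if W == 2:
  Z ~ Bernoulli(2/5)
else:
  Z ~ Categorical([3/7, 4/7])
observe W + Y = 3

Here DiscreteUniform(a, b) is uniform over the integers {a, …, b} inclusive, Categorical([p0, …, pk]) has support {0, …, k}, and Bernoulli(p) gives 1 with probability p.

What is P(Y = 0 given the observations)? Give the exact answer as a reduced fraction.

Enumerate traces; 8 have nonzero weight after conditioning:
  (W=2, X=2, Y=1, Z=0) weight 3/140
  (W=2, X=2, Y=1, Z=1) weight 1/70
  (W=2, X=3, Y=1, Z=0) weight 3/140
  (W=2, X=3, Y=1, Z=1) weight 1/70
  (W=3, X=2, Y=0, Z=0) weight 3/98
  (W=3, X=2, Y=0, Z=1) weight 2/49
  (W=3, X=3, Y=0, Z=0) weight 3/98
  (W=3, X=3, Y=0, Z=1) weight 2/49
Group by Y:
  weight(Y=0) = 1/7
  weight(Y=1) = 1/14
Total weight = 1/7 + 1/14 = 3/14
P(Y=0 | obs) = 1/7 / 3/14 = 2/3
P(Y=1 | obs) = 1/14 / 3/14 = 1/3

P(Y = 0 | obs) = 2/3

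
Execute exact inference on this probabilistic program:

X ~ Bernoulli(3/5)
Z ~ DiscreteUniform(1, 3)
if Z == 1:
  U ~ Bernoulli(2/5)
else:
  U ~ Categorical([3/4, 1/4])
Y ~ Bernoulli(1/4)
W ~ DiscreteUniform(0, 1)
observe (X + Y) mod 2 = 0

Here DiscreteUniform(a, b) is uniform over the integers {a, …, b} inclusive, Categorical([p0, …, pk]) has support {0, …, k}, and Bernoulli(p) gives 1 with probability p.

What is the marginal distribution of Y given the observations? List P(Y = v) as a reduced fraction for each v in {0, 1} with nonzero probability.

P(Y=0) = 2/3, P(Y=1) = 1/3

Enumerate traces; 24 have nonzero weight after conditioning:
  (X=0, Z=1, U=0, Y=0, W=0) weight 3/100
  (X=0, Z=1, U=0, Y=0, W=1) weight 3/100
  (X=0, Z=1, U=1, Y=0, W=0) weight 1/50
  (X=0, Z=1, U=1, Y=0, W=1) weight 1/50
  (X=0, Z=2, U=0, Y=0, W=0) weight 3/80
  (X=0, Z=2, U=0, Y=0, W=1) weight 3/80
  (X=0, Z=2, U=1, Y=0, W=0) weight 1/80
  (X=0, Z=2, U=1, Y=0, W=1) weight 1/80
  (X=1, Z=1, U=0, Y=1, W=0) weight 3/200
  … 15 more
Group by Y:
  weight(Y=0) = 3/10
  weight(Y=1) = 3/20
Total weight = 3/10 + 3/20 = 9/20
P(Y=0 | obs) = 3/10 / 9/20 = 2/3
P(Y=1 | obs) = 3/20 / 9/20 = 1/3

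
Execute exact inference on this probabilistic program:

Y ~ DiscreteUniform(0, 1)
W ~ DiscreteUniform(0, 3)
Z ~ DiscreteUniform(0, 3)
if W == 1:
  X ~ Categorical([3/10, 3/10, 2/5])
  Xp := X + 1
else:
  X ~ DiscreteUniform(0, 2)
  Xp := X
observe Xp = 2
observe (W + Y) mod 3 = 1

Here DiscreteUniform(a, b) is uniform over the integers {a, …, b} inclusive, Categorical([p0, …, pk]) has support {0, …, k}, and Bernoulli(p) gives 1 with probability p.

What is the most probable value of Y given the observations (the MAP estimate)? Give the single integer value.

argmax_v P(Y = v | obs) = 1

Enumerate traces; 12 have nonzero weight after conditioning:
  (Y=0, W=1, Z=0, X=1) weight 3/320
  (Y=0, W=1, Z=1, X=1) weight 3/320
  (Y=0, W=1, Z=2, X=1) weight 3/320
  (Y=0, W=1, Z=3, X=1) weight 3/320
  (Y=1, W=0, Z=0, X=2) weight 1/96
  (Y=1, W=0, Z=1, X=2) weight 1/96
  (Y=1, W=0, Z=2, X=2) weight 1/96
  (Y=1, W=0, Z=3, X=2) weight 1/96
  … 4 more
Group by Y:
  weight(Y=0) = 3/80
  weight(Y=1) = 1/12
Total weight = 3/80 + 1/12 = 29/240
P(Y=0 | obs) = 3/80 / 29/240 = 9/29
P(Y=1 | obs) = 1/12 / 29/240 = 20/29
argmax = 1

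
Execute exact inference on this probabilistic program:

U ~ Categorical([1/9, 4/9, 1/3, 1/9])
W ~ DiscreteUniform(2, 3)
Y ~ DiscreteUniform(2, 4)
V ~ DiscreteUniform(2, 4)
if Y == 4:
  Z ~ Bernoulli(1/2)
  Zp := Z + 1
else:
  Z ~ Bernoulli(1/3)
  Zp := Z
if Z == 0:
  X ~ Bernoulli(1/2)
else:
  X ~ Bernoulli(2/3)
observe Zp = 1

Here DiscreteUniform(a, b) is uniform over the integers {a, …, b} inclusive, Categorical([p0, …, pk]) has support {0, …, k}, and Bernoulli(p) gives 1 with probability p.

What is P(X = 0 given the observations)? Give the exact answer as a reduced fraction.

P(X = 0 | obs) = 17/42

Enumerate traces; 144 have nonzero weight after conditioning:
  (U=0, W=2, Y=2, V=2, Z=1, X=0) weight 1/1458
  (U=0, W=2, Y=2, V=2, Z=1, X=1) weight 1/729
  (U=0, W=2, Y=2, V=3, Z=1, X=0) weight 1/1458
  (U=0, W=2, Y=2, V=3, Z=1, X=1) weight 1/729
  (U=0, W=2, Y=2, V=4, Z=1, X=0) weight 1/1458
  (U=0, W=2, Y=2, V=4, Z=1, X=1) weight 1/729
  (U=0, W=2, Y=3, V=2, Z=1, X=0) weight 1/1458
  (U=0, W=2, Y=3, V=2, Z=1, X=1) weight 1/729
  … 136 more
Group by X:
  weight(X=0) = 17/108
  weight(X=1) = 25/108
Total weight = 17/108 + 25/108 = 7/18
P(X=0 | obs) = 17/108 / 7/18 = 17/42
P(X=1 | obs) = 25/108 / 7/18 = 25/42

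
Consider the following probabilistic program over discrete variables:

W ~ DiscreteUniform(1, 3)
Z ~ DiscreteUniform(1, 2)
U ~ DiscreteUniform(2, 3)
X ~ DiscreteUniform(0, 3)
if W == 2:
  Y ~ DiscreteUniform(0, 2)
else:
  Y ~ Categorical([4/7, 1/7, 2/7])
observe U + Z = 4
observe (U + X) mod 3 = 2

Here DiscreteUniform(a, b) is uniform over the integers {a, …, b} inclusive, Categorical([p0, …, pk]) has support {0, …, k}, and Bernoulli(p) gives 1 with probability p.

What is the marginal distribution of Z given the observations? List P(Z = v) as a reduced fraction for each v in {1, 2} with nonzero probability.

Enumerate traces; 27 have nonzero weight after conditioning:
  (W=1, Z=1, U=3, X=2, Y=0) weight 1/84
  (W=1, Z=1, U=3, X=2, Y=1) weight 1/336
  (W=1, Z=1, U=3, X=2, Y=2) weight 1/168
  (W=1, Z=2, U=2, X=0, Y=0) weight 1/84
  (W=1, Z=2, U=2, X=0, Y=1) weight 1/336
  (W=1, Z=2, U=2, X=0, Y=2) weight 1/168
  (W=1, Z=2, U=2, X=3, Y=0) weight 1/84
  (W=1, Z=2, U=2, X=3, Y=1) weight 1/336
  … 19 more
Group by Z:
  weight(Z=1) = 1/16
  weight(Z=2) = 1/8
Total weight = 1/16 + 1/8 = 3/16
P(Z=1 | obs) = 1/16 / 3/16 = 1/3
P(Z=2 | obs) = 1/8 / 3/16 = 2/3

P(Z=1) = 1/3, P(Z=2) = 2/3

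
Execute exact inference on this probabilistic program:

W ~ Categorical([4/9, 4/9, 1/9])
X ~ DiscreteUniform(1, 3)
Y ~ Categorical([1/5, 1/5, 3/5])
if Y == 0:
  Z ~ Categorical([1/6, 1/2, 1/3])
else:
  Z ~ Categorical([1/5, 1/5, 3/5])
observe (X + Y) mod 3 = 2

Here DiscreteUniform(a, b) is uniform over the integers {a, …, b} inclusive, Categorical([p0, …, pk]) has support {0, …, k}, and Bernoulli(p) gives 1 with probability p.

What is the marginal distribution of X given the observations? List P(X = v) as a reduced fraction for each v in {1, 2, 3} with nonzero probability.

P(X=1) = 1/5, P(X=2) = 1/5, P(X=3) = 3/5

Enumerate traces; 27 have nonzero weight after conditioning:
  (W=0, X=1, Y=1, Z=0) weight 4/675
  (W=0, X=1, Y=1, Z=1) weight 4/675
  (W=0, X=1, Y=1, Z=2) weight 4/225
  (W=0, X=2, Y=0, Z=0) weight 2/405
  (W=0, X=2, Y=0, Z=1) weight 2/135
  (W=0, X=2, Y=0, Z=2) weight 4/405
  (W=0, X=3, Y=2, Z=0) weight 4/225
  (W=0, X=3, Y=2, Z=1) weight 4/225
  … 19 more
Group by X:
  weight(X=1) = 1/15
  weight(X=2) = 1/15
  weight(X=3) = 1/5
Total weight = 1/15 + 1/15 + 1/5 = 1/3
P(X=1 | obs) = 1/15 / 1/3 = 1/5
P(X=2 | obs) = 1/15 / 1/3 = 1/5
P(X=3 | obs) = 1/5 / 1/3 = 3/5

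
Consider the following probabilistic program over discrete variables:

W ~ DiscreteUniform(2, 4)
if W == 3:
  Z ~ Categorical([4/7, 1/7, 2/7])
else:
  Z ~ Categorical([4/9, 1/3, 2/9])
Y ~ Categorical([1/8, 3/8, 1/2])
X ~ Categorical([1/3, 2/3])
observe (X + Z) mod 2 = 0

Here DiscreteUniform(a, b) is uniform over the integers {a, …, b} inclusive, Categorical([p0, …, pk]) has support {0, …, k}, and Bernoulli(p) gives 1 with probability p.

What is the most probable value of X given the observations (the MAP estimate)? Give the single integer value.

argmax_v P(X = v | obs) = 0

Enumerate traces; 27 have nonzero weight after conditioning:
  (W=2, Z=0, Y=0, X=0) weight 1/162
  (W=2, Z=0, Y=1, X=0) weight 1/54
  (W=2, Z=0, Y=2, X=0) weight 2/81
  (W=2, Z=1, Y=0, X=1) weight 1/108
  (W=2, Z=1, Y=1, X=1) weight 1/36
  (W=2, Z=1, Y=2, X=1) weight 1/27
  (W=2, Z=2, Y=0, X=0) weight 1/324
  (W=2, Z=2, Y=1, X=0) weight 1/108
  … 19 more
Group by X:
  weight(X=0) = 46/189
  weight(X=1) = 34/189
Total weight = 46/189 + 34/189 = 80/189
P(X=0 | obs) = 46/189 / 80/189 = 23/40
P(X=1 | obs) = 34/189 / 80/189 = 17/40
argmax = 0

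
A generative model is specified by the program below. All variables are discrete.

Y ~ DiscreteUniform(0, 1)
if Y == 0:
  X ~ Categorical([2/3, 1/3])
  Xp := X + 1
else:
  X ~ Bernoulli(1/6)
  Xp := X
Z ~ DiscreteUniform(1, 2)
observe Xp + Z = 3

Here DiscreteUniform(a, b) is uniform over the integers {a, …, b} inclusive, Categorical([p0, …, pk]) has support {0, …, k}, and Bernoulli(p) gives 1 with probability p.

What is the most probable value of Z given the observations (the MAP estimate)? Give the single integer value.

Enumerate traces; 3 have nonzero weight after conditioning:
  (Y=0, X=0, Z=2) weight 1/6
  (Y=0, X=1, Z=1) weight 1/12
  (Y=1, X=1, Z=2) weight 1/24
Group by Z:
  weight(Z=1) = 1/12
  weight(Z=2) = 5/24
Total weight = 1/12 + 5/24 = 7/24
P(Z=1 | obs) = 1/12 / 7/24 = 2/7
P(Z=2 | obs) = 5/24 / 7/24 = 5/7
argmax = 2

argmax_v P(Z = v | obs) = 2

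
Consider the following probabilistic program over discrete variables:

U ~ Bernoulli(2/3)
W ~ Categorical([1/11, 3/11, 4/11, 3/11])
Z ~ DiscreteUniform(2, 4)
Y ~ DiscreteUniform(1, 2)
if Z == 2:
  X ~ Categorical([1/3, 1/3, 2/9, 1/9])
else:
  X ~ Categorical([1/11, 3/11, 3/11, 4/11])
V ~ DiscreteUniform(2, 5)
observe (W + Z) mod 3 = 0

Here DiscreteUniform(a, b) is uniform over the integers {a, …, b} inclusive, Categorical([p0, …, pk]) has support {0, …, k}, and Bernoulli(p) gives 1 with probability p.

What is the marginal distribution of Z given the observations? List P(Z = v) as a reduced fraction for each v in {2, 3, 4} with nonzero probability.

Enumerate traces; 256 have nonzero weight after conditioning:
  (U=0, W=0, Z=3, Y=1, X=0, V=2) weight 1/8712
  (U=0, W=0, Z=3, Y=1, X=0, V=3) weight 1/8712
  (U=0, W=0, Z=3, Y=1, X=0, V=4) weight 1/8712
  (U=0, W=0, Z=3, Y=1, X=0, V=5) weight 1/8712
  (U=0, W=0, Z=3, Y=1, X=1, V=2) weight 1/2904
  (U=0, W=0, Z=3, Y=1, X=1, V=3) weight 1/2904
  (U=0, W=0, Z=3, Y=1, X=1, V=4) weight 1/2904
  (U=0, W=0, Z=3, Y=1, X=1, V=5) weight 1/2904
  (U=0, W=1, Z=2, Y=1, X=0, V=2) weight 1/792
  (U=0, W=2, Z=4, Y=1, X=0, V=2) weight 1/2178
  … 246 more
Group by Z:
  weight(Z=2) = 1/11
  weight(Z=3) = 4/33
  weight(Z=4) = 4/33
Total weight = 1/11 + 4/33 + 4/33 = 1/3
P(Z=2 | obs) = 1/11 / 1/3 = 3/11
P(Z=3 | obs) = 4/33 / 1/3 = 4/11
P(Z=4 | obs) = 4/33 / 1/3 = 4/11

P(Z=2) = 3/11, P(Z=3) = 4/11, P(Z=4) = 4/11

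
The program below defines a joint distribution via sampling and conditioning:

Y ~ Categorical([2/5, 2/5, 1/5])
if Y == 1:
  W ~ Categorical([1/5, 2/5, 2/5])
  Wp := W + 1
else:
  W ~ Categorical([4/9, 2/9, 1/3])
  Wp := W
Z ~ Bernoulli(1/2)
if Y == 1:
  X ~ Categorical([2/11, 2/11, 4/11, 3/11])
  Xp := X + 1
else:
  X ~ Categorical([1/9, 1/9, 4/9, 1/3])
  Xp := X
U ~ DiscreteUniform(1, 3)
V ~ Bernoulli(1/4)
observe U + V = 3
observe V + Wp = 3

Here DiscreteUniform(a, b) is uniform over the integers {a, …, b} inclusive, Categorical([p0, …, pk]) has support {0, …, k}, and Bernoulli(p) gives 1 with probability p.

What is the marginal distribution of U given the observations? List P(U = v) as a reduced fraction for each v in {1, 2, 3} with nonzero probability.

P(U=2) = 3/7, P(U=3) = 4/7

Enumerate traces; 32 have nonzero weight after conditioning:
  (Y=0, W=2, Z=0, X=0, U=2, V=1) weight 1/1620
  (Y=0, W=2, Z=0, X=1, U=2, V=1) weight 1/1620
  (Y=0, W=2, Z=0, X=2, U=2, V=1) weight 1/405
  (Y=0, W=2, Z=0, X=3, U=2, V=1) weight 1/540
  (Y=0, W=2, Z=1, X=0, U=2, V=1) weight 1/1620
  (Y=0, W=2, Z=1, X=1, U=2, V=1) weight 1/1620
  (Y=0, W=2, Z=1, X=2, U=2, V=1) weight 1/405
  (Y=0, W=2, Z=1, X=3, U=2, V=1) weight 1/540
  (Y=1, W=2, Z=0, X=0, U=3, V=0) weight 1/275
  … 23 more
Group by U:
  weight(U=2) = 3/100
  weight(U=3) = 1/25
Total weight = 3/100 + 1/25 = 7/100
P(U=2 | obs) = 3/100 / 7/100 = 3/7
P(U=3 | obs) = 1/25 / 7/100 = 4/7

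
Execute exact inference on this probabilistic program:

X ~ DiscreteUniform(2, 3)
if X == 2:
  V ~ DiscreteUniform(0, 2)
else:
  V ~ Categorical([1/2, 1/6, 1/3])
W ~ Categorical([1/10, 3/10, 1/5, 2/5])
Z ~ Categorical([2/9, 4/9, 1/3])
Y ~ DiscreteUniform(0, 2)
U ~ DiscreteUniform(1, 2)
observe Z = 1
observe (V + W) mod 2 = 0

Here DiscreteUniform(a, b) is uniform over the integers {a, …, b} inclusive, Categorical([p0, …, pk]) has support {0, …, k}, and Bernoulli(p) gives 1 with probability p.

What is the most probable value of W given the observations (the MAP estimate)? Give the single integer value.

Enumerate traces; 72 have nonzero weight after conditioning:
  (X=2, V=0, W=0, Z=1, Y=0, U=1) weight 1/810
  (X=2, V=0, W=0, Z=1, Y=0, U=2) weight 1/810
  (X=2, V=0, W=0, Z=1, Y=1, U=1) weight 1/810
  (X=2, V=0, W=0, Z=1, Y=1, U=2) weight 1/810
  (X=2, V=0, W=0, Z=1, Y=2, U=1) weight 1/810
  (X=2, V=0, W=0, Z=1, Y=2, U=2) weight 1/810
  (X=2, V=0, W=2, Z=1, Y=0, U=1) weight 1/405
  (X=2, V=0, W=2, Z=1, Y=0, U=2) weight 1/405
  (X=2, V=1, W=1, Z=1, Y=0, U=1) weight 1/270
  (X=2, V=1, W=3, Z=1, Y=0, U=1) weight 2/405
  … 62 more
Group by W:
  weight(W=0) = 1/30
  weight(W=1) = 1/30
  weight(W=2) = 1/15
  weight(W=3) = 2/45
Total weight = 1/30 + 1/30 + 1/15 + 2/45 = 8/45
P(W=0 | obs) = 1/30 / 8/45 = 3/16
P(W=1 | obs) = 1/30 / 8/45 = 3/16
P(W=2 | obs) = 1/15 / 8/45 = 3/8
P(W=3 | obs) = 2/45 / 8/45 = 1/4
argmax = 2

argmax_v P(W = v | obs) = 2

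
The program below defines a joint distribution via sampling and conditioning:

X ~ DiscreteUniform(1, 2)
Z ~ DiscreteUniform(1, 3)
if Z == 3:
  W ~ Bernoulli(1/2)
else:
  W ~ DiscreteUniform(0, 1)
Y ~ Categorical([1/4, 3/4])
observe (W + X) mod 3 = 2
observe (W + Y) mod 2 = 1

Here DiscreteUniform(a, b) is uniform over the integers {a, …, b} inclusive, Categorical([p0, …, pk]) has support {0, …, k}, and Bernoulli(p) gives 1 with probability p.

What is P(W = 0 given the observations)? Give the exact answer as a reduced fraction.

P(W = 0 | obs) = 3/4

Enumerate traces; 6 have nonzero weight after conditioning:
  (X=1, Z=1, W=1, Y=0) weight 1/48
  (X=1, Z=2, W=1, Y=0) weight 1/48
  (X=1, Z=3, W=1, Y=0) weight 1/48
  (X=2, Z=1, W=0, Y=1) weight 1/16
  (X=2, Z=2, W=0, Y=1) weight 1/16
  (X=2, Z=3, W=0, Y=1) weight 1/16
Group by W:
  weight(W=0) = 3/16
  weight(W=1) = 1/16
Total weight = 3/16 + 1/16 = 1/4
P(W=0 | obs) = 3/16 / 1/4 = 3/4
P(W=1 | obs) = 1/16 / 1/4 = 1/4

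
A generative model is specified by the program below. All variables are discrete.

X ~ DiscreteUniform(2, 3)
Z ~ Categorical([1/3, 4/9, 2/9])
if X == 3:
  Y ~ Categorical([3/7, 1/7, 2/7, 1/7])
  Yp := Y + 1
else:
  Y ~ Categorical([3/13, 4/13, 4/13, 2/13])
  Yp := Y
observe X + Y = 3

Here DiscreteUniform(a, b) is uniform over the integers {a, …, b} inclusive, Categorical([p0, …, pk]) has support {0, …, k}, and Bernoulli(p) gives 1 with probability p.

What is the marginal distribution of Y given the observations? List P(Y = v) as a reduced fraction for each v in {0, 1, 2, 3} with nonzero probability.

Enumerate traces; 6 have nonzero weight after conditioning:
  (X=2, Z=0, Y=1) weight 2/39
  (X=2, Z=1, Y=1) weight 8/117
  (X=2, Z=2, Y=1) weight 4/117
  (X=3, Z=0, Y=0) weight 1/14
  (X=3, Z=1, Y=0) weight 2/21
  (X=3, Z=2, Y=0) weight 1/21
Group by Y:
  weight(Y=0) = 3/14
  weight(Y=1) = 2/13
Total weight = 3/14 + 2/13 = 67/182
P(Y=0 | obs) = 3/14 / 67/182 = 39/67
P(Y=1 | obs) = 2/13 / 67/182 = 28/67

P(Y=0) = 39/67, P(Y=1) = 28/67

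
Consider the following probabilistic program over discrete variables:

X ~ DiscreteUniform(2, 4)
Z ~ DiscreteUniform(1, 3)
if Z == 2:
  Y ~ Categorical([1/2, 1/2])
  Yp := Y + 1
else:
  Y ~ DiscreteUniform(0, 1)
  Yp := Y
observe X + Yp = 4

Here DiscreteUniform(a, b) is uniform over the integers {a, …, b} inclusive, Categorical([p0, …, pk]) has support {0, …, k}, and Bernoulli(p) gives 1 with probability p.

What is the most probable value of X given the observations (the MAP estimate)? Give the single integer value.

Enumerate traces; 6 have nonzero weight after conditioning:
  (X=2, Z=2, Y=1) weight 1/18
  (X=3, Z=1, Y=1) weight 1/18
  (X=3, Z=2, Y=0) weight 1/18
  (X=3, Z=3, Y=1) weight 1/18
  (X=4, Z=1, Y=0) weight 1/18
  (X=4, Z=3, Y=0) weight 1/18
Group by X:
  weight(X=2) = 1/18
  weight(X=3) = 1/6
  weight(X=4) = 1/9
Total weight = 1/18 + 1/6 + 1/9 = 1/3
P(X=2 | obs) = 1/18 / 1/3 = 1/6
P(X=3 | obs) = 1/6 / 1/3 = 1/2
P(X=4 | obs) = 1/9 / 1/3 = 1/3
argmax = 3

argmax_v P(X = v | obs) = 3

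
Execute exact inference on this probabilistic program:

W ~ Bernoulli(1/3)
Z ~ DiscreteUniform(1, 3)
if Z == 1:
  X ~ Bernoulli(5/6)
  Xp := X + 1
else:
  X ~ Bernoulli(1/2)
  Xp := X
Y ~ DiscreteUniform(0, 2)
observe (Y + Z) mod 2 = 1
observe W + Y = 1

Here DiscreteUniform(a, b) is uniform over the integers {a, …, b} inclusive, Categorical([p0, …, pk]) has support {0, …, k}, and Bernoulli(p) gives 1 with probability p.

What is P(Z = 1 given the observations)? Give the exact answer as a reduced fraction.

P(Z = 1 | obs) = 1/4

Enumerate traces; 6 have nonzero weight after conditioning:
  (W=0, Z=2, X=0, Y=1) weight 1/27
  (W=0, Z=2, X=1, Y=1) weight 1/27
  (W=1, Z=1, X=0, Y=0) weight 1/162
  (W=1, Z=1, X=1, Y=0) weight 5/162
  (W=1, Z=3, X=0, Y=0) weight 1/54
  (W=1, Z=3, X=1, Y=0) weight 1/54
Group by Z:
  weight(Z=1) = 1/27
  weight(Z=2) = 2/27
  weight(Z=3) = 1/27
Total weight = 1/27 + 2/27 + 1/27 = 4/27
P(Z=1 | obs) = 1/27 / 4/27 = 1/4
P(Z=2 | obs) = 2/27 / 4/27 = 1/2
P(Z=3 | obs) = 1/27 / 4/27 = 1/4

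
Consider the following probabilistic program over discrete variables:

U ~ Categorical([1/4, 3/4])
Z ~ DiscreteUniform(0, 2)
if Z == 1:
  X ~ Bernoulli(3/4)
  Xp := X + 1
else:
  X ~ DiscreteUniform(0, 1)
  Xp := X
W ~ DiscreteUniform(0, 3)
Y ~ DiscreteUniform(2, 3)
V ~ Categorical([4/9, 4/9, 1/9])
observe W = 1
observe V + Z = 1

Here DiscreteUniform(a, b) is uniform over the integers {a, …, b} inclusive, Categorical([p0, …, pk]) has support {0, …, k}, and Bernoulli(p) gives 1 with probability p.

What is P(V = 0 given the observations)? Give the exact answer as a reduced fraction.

Enumerate traces; 16 have nonzero weight after conditioning:
  (U=0, Z=0, X=0, W=1, Y=2, V=1) weight 1/432
  (U=0, Z=0, X=0, W=1, Y=3, V=1) weight 1/432
  (U=0, Z=0, X=1, W=1, Y=2, V=1) weight 1/432
  (U=0, Z=0, X=1, W=1, Y=3, V=1) weight 1/432
  (U=0, Z=1, X=0, W=1, Y=2, V=0) weight 1/864
  (U=0, Z=1, X=0, W=1, Y=3, V=0) weight 1/864
  (U=0, Z=1, X=1, W=1, Y=2, V=0) weight 1/288
  (U=0, Z=1, X=1, W=1, Y=3, V=0) weight 1/288
  … 8 more
Group by V:
  weight(V=0) = 1/27
  weight(V=1) = 1/27
Total weight = 1/27 + 1/27 = 2/27
P(V=0 | obs) = 1/27 / 2/27 = 1/2
P(V=1 | obs) = 1/27 / 2/27 = 1/2

P(V = 0 | obs) = 1/2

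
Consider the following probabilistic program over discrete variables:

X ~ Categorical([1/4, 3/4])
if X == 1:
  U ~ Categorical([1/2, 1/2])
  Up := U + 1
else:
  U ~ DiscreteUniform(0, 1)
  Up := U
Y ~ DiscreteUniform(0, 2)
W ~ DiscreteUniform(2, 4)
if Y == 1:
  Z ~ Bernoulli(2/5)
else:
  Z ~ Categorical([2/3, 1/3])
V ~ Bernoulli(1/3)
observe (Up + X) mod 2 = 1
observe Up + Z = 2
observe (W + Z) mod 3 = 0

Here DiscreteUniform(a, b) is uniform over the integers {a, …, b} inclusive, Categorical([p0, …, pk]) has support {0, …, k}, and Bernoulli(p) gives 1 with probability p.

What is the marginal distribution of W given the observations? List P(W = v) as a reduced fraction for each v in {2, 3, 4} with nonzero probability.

Enumerate traces; 12 have nonzero weight after conditioning:
  (X=0, U=1, Y=0, W=2, Z=1, V=0) weight 1/324
  (X=0, U=1, Y=0, W=2, Z=1, V=1) weight 1/648
  (X=0, U=1, Y=1, W=2, Z=1, V=0) weight 1/270
  (X=0, U=1, Y=1, W=2, Z=1, V=1) weight 1/540
  (X=0, U=1, Y=2, W=2, Z=1, V=0) weight 1/324
  (X=0, U=1, Y=2, W=2, Z=1, V=1) weight 1/648
  (X=1, U=1, Y=0, W=3, Z=0, V=0) weight 1/54
  (X=1, U=1, Y=0, W=3, Z=0, V=1) weight 1/108
  … 4 more
Group by W:
  weight(W=2) = 2/135
  weight(W=3) = 29/360
Total weight = 2/135 + 29/360 = 103/1080
P(W=2 | obs) = 2/135 / 103/1080 = 16/103
P(W=3 | obs) = 29/360 / 103/1080 = 87/103

P(W=2) = 16/103, P(W=3) = 87/103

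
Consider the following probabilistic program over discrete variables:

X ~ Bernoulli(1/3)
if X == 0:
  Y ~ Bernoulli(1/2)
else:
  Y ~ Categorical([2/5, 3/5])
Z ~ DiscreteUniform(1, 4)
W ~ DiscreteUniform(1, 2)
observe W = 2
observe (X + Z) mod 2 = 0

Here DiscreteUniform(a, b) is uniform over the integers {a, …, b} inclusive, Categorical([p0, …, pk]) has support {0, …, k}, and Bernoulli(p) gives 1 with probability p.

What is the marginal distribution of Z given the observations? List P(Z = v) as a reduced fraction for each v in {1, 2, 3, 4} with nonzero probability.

P(Z=1) = 1/6, P(Z=2) = 1/3, P(Z=3) = 1/6, P(Z=4) = 1/3

Enumerate traces; 8 have nonzero weight after conditioning:
  (X=0, Y=0, Z=2, W=2) weight 1/24
  (X=0, Y=0, Z=4, W=2) weight 1/24
  (X=0, Y=1, Z=2, W=2) weight 1/24
  (X=0, Y=1, Z=4, W=2) weight 1/24
  (X=1, Y=0, Z=1, W=2) weight 1/60
  (X=1, Y=0, Z=3, W=2) weight 1/60
  (X=1, Y=1, Z=1, W=2) weight 1/40
  (X=1, Y=1, Z=3, W=2) weight 1/40
Group by Z:
  weight(Z=1) = 1/24
  weight(Z=2) = 1/12
  weight(Z=3) = 1/24
  weight(Z=4) = 1/12
Total weight = 1/24 + 1/12 + 1/24 + 1/12 = 1/4
P(Z=1 | obs) = 1/24 / 1/4 = 1/6
P(Z=2 | obs) = 1/12 / 1/4 = 1/3
P(Z=3 | obs) = 1/24 / 1/4 = 1/6
P(Z=4 | obs) = 1/12 / 1/4 = 1/3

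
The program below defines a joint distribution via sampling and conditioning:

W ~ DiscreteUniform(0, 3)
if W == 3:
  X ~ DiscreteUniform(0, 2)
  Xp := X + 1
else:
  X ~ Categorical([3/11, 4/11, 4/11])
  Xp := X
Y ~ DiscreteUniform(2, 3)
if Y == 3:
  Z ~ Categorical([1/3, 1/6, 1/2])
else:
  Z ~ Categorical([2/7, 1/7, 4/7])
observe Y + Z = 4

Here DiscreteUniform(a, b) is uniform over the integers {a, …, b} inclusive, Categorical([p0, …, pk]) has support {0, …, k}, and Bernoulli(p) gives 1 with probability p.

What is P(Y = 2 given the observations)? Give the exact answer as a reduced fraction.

Enumerate traces; 24 have nonzero weight after conditioning:
  (W=0, X=0, Y=2, Z=2) weight 3/154
  (W=0, X=0, Y=3, Z=1) weight 1/176
  (W=0, X=1, Y=2, Z=2) weight 2/77
  (W=0, X=1, Y=3, Z=1) weight 1/132
  (W=0, X=2, Y=2, Z=2) weight 2/77
  (W=0, X=2, Y=3, Z=1) weight 1/132
  (W=1, X=0, Y=2, Z=2) weight 3/154
  (W=1, X=0, Y=3, Z=1) weight 1/176
  … 16 more
Group by Y:
  weight(Y=2) = 2/7
  weight(Y=3) = 1/12
Total weight = 2/7 + 1/12 = 31/84
P(Y=2 | obs) = 2/7 / 31/84 = 24/31
P(Y=3 | obs) = 1/12 / 31/84 = 7/31

P(Y = 2 | obs) = 24/31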